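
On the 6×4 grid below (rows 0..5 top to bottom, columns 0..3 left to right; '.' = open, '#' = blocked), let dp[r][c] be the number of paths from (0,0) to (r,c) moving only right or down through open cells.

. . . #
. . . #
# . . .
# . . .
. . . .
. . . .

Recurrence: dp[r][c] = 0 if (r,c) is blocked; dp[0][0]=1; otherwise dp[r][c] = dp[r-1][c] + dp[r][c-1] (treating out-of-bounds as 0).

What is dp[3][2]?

7

r\c   0   1   2   3
  0   1   1   1   0
  1   1   2   3   0
  2   0   2   5   5
  3   0   2   7  12
  4   0   2   9  21
  5   0   2  11  32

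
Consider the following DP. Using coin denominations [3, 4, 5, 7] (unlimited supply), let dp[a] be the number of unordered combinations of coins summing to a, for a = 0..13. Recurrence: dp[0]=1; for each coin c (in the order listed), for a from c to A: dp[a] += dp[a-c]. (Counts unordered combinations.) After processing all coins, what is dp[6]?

after  coin     0     1     2     3     4     5     6     7     8     9    10    11    12    13
          3     1     0     0     1     0     0     1     0     0     1     0     0     1     0
          4     1     0     0     1     1     0     1     1     1     1     1     1     2     1
          5     1     0     0     1     1     1     1     1     2     2     2     2     3     3
          7     1     0     0     1     1     1     1     2     2     2     3     3     4     4

1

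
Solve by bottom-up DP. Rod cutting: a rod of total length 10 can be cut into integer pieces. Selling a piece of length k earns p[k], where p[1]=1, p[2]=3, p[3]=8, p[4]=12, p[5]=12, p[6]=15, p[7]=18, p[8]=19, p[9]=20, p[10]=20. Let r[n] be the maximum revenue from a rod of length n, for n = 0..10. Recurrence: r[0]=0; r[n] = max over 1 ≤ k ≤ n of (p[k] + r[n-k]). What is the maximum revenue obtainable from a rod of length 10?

28

   n    0    1    2    3    4    5    6    7    8    9   10
r[n]    0    1    3    8   12   13   16   20   24   25   28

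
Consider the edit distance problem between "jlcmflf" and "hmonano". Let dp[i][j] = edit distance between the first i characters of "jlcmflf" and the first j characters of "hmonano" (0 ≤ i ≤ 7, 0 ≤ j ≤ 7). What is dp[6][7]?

7

   ''  h  m  o  n  a  n  o
''  0  1  2  3  4  5  6  7
 j  1  1  2  3  4  5  6  7
 l  2  2  2  3  4  5  6  7
 c  3  3  3  3  4  5  6  7
 m  4  4  3  4  4  5  6  7
 f  5  5  4  4  5  5  6  7
 l  6  6  5  5  5  6  6  7
 f  7  7  6  6  6  6  7  7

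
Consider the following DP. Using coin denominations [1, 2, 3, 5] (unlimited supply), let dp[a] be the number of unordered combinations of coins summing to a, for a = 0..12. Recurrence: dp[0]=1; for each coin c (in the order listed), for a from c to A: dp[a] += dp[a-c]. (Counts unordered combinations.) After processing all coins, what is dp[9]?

after  coin     0     1     2     3     4     5     6     7     8     9    10    11    12
          1     1     1     1     1     1     1     1     1     1     1     1     1     1
          2     1     1     2     2     3     3     4     4     5     5     6     6     7
          3     1     1     2     3     4     5     7     8    10    12    14    16    19
          5     1     1     2     3     4     6     8    10    13    16    20    24    29

16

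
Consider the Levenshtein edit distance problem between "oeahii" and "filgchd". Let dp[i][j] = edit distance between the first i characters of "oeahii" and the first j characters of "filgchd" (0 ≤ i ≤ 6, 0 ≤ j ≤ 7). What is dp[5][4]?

5

   ''  f  i  l  g  c  h  d
''  0  1  2  3  4  5  6  7
 o  1  1  2  3  4  5  6  7
 e  2  2  2  3  4  5  6  7
 a  3  3  3  3  4  5  6  7
 h  4  4  4  4  4  5  5  6
 i  5  5  4  5  5  5  6  6
 i  6  6  5  5  6  6  6  7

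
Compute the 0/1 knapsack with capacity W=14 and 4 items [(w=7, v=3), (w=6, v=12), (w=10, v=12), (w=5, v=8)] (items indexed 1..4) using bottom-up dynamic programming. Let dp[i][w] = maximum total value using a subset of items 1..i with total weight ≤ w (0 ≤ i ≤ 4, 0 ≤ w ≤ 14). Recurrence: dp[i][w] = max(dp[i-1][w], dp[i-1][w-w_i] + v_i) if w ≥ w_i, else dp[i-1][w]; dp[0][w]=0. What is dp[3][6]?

12

i\w   0   1   2   3   4   5   6   7   8   9  10  11  12  13  14
  0   0   0   0   0   0   0   0   0   0   0   0   0   0   0   0
  1   0   0   0   0   0   0   0   3   3   3   3   3   3   3   3
  2   0   0   0   0   0   0  12  12  12  12  12  12  12  15  15
  3   0   0   0   0   0   0  12  12  12  12  12  12  12  15  15
  4   0   0   0   0   0   8  12  12  12  12  12  20  20  20  20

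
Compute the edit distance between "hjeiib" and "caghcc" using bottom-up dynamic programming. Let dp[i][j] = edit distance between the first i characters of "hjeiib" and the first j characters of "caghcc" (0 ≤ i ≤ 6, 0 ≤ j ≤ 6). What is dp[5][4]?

5

   ''  c  a  g  h  c  c
''  0  1  2  3  4  5  6
 h  1  1  2  3  3  4  5
 j  2  2  2  3  4  4  5
 e  3  3  3  3  4  5  5
 i  4  4  4  4  4  5  6
 i  5  5  5  5  5  5  6
 b  6  6  6  6  6  6  6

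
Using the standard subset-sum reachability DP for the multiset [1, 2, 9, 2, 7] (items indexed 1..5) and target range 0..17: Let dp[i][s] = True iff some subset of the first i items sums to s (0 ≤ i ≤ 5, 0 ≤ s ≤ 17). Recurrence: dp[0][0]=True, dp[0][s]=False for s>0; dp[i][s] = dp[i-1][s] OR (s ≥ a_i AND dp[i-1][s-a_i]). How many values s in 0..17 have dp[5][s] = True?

i\s   0   1   2   3   4   5   6   7   8   9  10  11  12  13  14  15  16  17
  0   T   F   F   F   F   F   F   F   F   F   F   F   F   F   F   F   F   F
  1   T   T   F   F   F   F   F   F   F   F   F   F   F   F   F   F   F   F
  2   T   T   T   T   F   F   F   F   F   F   F   F   F   F   F   F   F   F
  3   T   T   T   T   F   F   F   F   F   T   T   T   T   F   F   F   F   F
  4   T   T   T   T   T   T   F   F   F   T   T   T   T   T   T   F   F   F
  5   T   T   T   T   T   T   F   T   T   T   T   T   T   T   T   F   T   T

16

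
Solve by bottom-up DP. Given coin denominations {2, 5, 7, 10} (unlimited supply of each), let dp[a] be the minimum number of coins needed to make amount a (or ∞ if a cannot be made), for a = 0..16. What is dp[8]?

 a  0  1  2  3  4  5  6  7  8  9 10 11 12 13 14 15 16
dp  0  -  1  -  2  1  3  1  4  2  1  3  2  4  2  2  3
(- denotes ∞ / unreachable)

4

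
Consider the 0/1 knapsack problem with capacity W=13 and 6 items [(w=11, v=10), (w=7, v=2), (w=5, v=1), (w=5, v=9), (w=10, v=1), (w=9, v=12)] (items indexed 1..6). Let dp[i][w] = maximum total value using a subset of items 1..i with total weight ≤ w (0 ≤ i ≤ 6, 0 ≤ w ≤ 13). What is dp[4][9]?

i\w   0   1   2   3   4   5   6   7   8   9  10  11  12  13
  0   0   0   0   0   0   0   0   0   0   0   0   0   0   0
  1   0   0   0   0   0   0   0   0   0   0   0  10  10  10
  2   0   0   0   0   0   0   0   2   2   2   2  10  10  10
  3   0   0   0   0   0   1   1   2   2   2   2  10  10  10
  4   0   0   0   0   0   9   9   9   9   9  10  10  11  11
  5   0   0   0   0   0   9   9   9   9   9  10  10  11  11
  6   0   0   0   0   0   9   9   9   9  12  12  12  12  12

9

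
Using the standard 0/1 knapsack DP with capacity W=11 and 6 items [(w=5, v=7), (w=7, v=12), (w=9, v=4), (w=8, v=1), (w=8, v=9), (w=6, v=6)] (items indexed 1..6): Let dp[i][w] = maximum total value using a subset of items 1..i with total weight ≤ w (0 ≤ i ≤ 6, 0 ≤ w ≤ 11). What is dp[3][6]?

7

i\w   0   1   2   3   4   5   6   7   8   9  10  11
  0   0   0   0   0   0   0   0   0   0   0   0   0
  1   0   0   0   0   0   7   7   7   7   7   7   7
  2   0   0   0   0   0   7   7  12  12  12  12  12
  3   0   0   0   0   0   7   7  12  12  12  12  12
  4   0   0   0   0   0   7   7  12  12  12  12  12
  5   0   0   0   0   0   7   7  12  12  12  12  12
  6   0   0   0   0   0   7   7  12  12  12  12  13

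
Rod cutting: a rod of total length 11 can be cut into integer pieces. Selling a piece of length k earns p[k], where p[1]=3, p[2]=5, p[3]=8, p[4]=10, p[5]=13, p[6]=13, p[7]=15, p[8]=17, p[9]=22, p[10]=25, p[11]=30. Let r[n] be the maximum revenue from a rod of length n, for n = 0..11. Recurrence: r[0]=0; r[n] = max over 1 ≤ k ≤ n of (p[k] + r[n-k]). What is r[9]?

   n    0    1    2    3    4    5    6    7    8    9   10   11
r[n]    0    3    6    9   12   15   18   21   24   27   30   33

27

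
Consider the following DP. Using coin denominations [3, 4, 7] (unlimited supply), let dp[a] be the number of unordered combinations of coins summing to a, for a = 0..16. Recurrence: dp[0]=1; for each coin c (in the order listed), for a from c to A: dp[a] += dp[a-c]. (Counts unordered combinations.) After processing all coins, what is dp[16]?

3

after  coin     0     1     2     3     4     5     6     7     8     9    10    11    12    13    14    15    16
          3     1     0     0     1     0     0     1     0     0     1     0     0     1     0     0     1     0
          4     1     0     0     1     1     0     1     1     1     1     1     1     2     1     1     2     2
          7     1     0     0     1     1     0     1     2     1     1     2     2     2     2     3     3     3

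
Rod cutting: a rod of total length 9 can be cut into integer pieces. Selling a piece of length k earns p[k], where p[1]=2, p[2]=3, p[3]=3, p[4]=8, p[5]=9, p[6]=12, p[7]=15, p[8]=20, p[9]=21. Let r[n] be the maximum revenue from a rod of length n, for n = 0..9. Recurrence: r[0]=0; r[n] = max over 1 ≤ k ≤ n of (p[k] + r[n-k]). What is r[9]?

   n    0    1    2    3    4    5    6    7    8    9
r[n]    0    2    4    6    8   10   12   15   20   22

22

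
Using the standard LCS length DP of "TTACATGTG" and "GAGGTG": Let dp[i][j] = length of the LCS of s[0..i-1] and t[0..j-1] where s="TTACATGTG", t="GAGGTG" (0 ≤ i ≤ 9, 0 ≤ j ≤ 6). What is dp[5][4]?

   ''  G  A  G  G  T  G
''  0  0  0  0  0  0  0
 T  0  0  0  0  0  1  1
 T  0  0  0  0  0  1  1
 A  0  0  1  1  1  1  1
 C  0  0  1  1  1  1  1
 A  0  0  1  1  1  1  1
 T  0  0  1  1  1  2  2
 G  0  1  1  2  2  2  3
 T  0  1  1  2  2  3  3
 G  0  1  1  2  3  3  4

1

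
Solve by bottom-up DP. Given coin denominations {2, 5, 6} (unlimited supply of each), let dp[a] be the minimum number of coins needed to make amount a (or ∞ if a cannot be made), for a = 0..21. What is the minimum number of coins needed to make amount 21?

 a  0  1  2  3  4  5  6  7  8  9 10 11 12 13 14 15 16 17 18 19 20 21
dp  0  -  1  -  2  1  1  2  2  3  2  2  2  3  3  3  3  3  3  4  4  4
(- denotes ∞ / unreachable)

4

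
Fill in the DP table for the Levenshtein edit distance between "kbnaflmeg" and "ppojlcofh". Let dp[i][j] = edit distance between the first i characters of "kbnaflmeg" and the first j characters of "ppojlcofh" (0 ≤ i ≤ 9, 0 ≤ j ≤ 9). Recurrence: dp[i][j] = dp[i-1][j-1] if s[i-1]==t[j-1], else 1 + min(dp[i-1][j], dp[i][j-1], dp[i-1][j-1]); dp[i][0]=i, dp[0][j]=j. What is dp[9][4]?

   ''  p  p  o  j  l  c  o  f  h
''  0  1  2  3  4  5  6  7  8  9
 k  1  1  2  3  4  5  6  7  8  9
 b  2  2  2  3  4  5  6  7  8  9
 n  3  3  3  3  4  5  6  7  8  9
 a  4  4  4  4  4  5  6  7  8  9
 f  5  5  5  5  5  5  6  7  7  8
 l  6  6  6  6  6  5  6  7  8  8
 m  7  7  7  7  7  6  6  7  8  9
 e  8  8  8  8  8  7  7  7  8  9
 g  9  9  9  9  9  8  8  8  8  9

9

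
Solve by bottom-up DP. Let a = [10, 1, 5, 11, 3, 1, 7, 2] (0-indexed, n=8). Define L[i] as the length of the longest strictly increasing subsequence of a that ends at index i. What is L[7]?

2

   i    0    1    2    3    4    5    6    7
a[i]   10    1    5   11    3    1    7    2
L[i]    1    1    2    3    2    1    3    2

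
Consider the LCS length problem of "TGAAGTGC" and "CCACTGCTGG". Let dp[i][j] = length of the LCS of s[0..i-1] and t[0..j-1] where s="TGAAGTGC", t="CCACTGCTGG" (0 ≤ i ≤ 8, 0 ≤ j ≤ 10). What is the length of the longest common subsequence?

4

   ''  C  C  A  C  T  G  C  T  G  G
''  0  0  0  0  0  0  0  0  0  0  0
 T  0  0  0  0  0  1  1  1  1  1  1
 G  0  0  0  0  0  1  2  2  2  2  2
 A  0  0  0  1  1  1  2  2  2  2  2
 A  0  0  0  1  1  1  2  2  2  2  2
 G  0  0  0  1  1  1  2  2  2  3  3
 T  0  0  0  1  1  2  2  2  3  3  3
 G  0  0  0  1  1  2  3  3  3  4  4
 C  0  1  1  1  2  2  3  4  4  4  4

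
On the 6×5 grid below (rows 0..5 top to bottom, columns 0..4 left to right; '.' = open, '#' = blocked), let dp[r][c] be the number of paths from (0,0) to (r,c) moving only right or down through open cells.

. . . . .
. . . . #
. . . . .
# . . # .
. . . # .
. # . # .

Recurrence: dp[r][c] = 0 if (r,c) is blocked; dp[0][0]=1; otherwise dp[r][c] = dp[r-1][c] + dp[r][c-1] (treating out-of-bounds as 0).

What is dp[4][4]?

10

r\c   0   1   2   3   4
  0   1   1   1   1   1
  1   1   2   3   4   0
  2   1   3   6  10  10
  3   0   3   9   0  10
  4   0   3  12   0  10
  5   0   0  12   0  10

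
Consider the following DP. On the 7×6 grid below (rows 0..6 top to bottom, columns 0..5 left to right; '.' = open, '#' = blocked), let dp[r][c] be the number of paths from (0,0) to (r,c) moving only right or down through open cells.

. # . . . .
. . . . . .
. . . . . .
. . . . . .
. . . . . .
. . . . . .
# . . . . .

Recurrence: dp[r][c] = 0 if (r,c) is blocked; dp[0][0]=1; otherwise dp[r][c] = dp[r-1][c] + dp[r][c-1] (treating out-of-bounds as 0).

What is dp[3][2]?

r\c   0   1   2   3   4   5
  0   1   0   0   0   0   0
  1   1   1   1   1   1   1
  2   1   2   3   4   5   6
  3   1   3   6  10  15  21
  4   1   4  10  20  35  56
  5   1   5  15  35  70 126
  6   0   5  20  55 125 251

6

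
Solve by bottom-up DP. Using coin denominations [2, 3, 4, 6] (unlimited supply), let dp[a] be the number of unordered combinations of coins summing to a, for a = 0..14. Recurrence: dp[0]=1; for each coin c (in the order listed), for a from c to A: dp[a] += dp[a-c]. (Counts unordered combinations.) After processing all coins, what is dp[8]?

after  coin     0     1     2     3     4     5     6     7     8     9    10    11    12    13    14
          2     1     0     1     0     1     0     1     0     1     0     1     0     1     0     1
          3     1     0     1     1     1     1     2     1     2     2     2     2     3     2     3
          4     1     0     1     1     2     1     3     2     4     3     5     4     7     5     8
          6     1     0     1     1     2     1     4     2     5     4     7     5    11     7    13

5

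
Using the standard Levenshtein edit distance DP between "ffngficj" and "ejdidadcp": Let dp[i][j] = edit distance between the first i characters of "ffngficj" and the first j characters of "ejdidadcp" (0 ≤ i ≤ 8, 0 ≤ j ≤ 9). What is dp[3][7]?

7

   ''  e  j  d  i  d  a  d  c  p
''  0  1  2  3  4  5  6  7  8  9
 f  1  1  2  3  4  5  6  7  8  9
 f  2  2  2  3  4  5  6  7  8  9
 n  3  3  3  3  4  5  6  7  8  9
 g  4  4  4  4  4  5  6  7  8  9
 f  5  5  5  5  5  5  6  7  8  9
 i  6  6  6  6  5  6  6  7  8  9
 c  7  7  7  7  6  6  7  7  7  8
 j  8  8  7  8  7  7  7  8  8  8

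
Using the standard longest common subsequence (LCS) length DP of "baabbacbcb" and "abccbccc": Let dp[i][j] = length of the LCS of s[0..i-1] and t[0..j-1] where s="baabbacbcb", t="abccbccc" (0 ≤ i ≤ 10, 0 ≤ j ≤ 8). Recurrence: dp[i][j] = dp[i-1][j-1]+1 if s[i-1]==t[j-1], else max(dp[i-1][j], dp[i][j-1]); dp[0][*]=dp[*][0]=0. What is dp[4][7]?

2

   ''  a  b  c  c  b  c  c  c
''  0  0  0  0  0  0  0  0  0
 b  0  0  1  1  1  1  1  1  1
 a  0  1  1  1  1  1  1  1  1
 a  0  1  1  1  1  1  1  1  1
 b  0  1  2  2  2  2  2  2  2
 b  0  1  2  2  2  3  3  3  3
 a  0  1  2  2  2  3  3  3  3
 c  0  1  2  3  3  3  4  4  4
 b  0  1  2  3  3  4  4  4  4
 c  0  1  2  3  4  4  5  5  5
 b  0  1  2  3  4  5  5  5  5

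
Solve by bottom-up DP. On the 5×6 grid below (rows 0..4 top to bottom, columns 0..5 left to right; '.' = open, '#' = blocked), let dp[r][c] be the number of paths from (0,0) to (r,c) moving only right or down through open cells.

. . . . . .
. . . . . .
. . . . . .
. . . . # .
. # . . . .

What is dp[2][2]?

r\c   0   1   2   3   4   5
  0   1   1   1   1   1   1
  1   1   2   3   4   5   6
  2   1   3   6  10  15  21
  3   1   4  10  20   0  21
  4   1   0  10  30  30  51

6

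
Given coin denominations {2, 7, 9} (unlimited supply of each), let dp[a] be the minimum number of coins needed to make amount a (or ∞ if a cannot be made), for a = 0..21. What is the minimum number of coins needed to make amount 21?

 a  0  1  2  3  4  5  6  7  8  9 10 11 12 13 14 15 16 17 18 19 20 21
dp  0  -  1  -  2  -  3  1  4  1  5  2  6  3  2  4  2  5  2  6  3  3
(- denotes ∞ / unreachable)

3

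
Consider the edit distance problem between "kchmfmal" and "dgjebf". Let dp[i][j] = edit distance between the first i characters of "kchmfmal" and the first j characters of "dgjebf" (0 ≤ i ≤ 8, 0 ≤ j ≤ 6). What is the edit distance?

8

   ''  d  g  j  e  b  f
''  0  1  2  3  4  5  6
 k  1  1  2  3  4  5  6
 c  2  2  2  3  4  5  6
 h  3  3  3  3  4  5  6
 m  4  4  4  4  4  5  6
 f  5  5  5  5  5  5  5
 m  6  6  6  6  6  6  6
 a  7  7  7  7  7  7  7
 l  8  8  8  8  8  8  8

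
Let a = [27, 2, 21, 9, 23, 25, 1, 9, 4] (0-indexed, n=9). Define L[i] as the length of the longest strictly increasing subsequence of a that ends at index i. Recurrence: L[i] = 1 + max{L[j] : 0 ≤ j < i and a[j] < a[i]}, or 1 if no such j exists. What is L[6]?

   i    0    1    2    3    4    5    6    7    8
a[i]   27    2   21    9   23   25    1    9    4
L[i]    1    1    2    2    3    4    1    2    2

1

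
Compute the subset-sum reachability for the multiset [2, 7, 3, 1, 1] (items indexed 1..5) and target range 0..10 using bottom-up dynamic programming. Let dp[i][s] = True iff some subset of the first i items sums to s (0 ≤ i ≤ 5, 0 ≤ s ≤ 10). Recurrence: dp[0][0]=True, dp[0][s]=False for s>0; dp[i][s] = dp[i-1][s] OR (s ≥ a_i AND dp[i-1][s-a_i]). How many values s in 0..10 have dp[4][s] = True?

i\s   0   1   2   3   4   5   6   7   8   9  10
  0   T   F   F   F   F   F   F   F   F   F   F
  1   T   F   T   F   F   F   F   F   F   F   F
  2   T   F   T   F   F   F   F   T   F   T   F
  3   T   F   T   T   F   T   F   T   F   T   T
  4   T   T   T   T   T   T   T   T   T   T   T
  5   T   T   T   T   T   T   T   T   T   T   T

11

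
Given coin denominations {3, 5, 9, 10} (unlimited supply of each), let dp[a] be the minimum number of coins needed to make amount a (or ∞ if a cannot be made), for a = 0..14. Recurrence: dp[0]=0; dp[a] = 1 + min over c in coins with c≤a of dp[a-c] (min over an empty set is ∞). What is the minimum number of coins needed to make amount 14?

2

 a  0  1  2  3  4  5  6  7  8  9 10 11 12 13 14
dp  0  -  -  1  -  1  2  -  2  1  1  3  2  2  2
(- denotes ∞ / unreachable)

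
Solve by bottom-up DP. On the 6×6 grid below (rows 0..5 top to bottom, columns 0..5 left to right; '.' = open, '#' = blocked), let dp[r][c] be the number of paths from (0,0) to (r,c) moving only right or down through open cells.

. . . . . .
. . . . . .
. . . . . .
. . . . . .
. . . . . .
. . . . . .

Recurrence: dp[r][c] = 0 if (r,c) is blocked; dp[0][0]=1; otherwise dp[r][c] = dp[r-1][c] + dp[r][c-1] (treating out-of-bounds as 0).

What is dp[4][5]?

r\c   0   1   2   3   4   5
  0   1   1   1   1   1   1
  1   1   2   3   4   5   6
  2   1   3   6  10  15  21
  3   1   4  10  20  35  56
  4   1   5  15  35  70 126
  5   1   6  21  56 126 252

126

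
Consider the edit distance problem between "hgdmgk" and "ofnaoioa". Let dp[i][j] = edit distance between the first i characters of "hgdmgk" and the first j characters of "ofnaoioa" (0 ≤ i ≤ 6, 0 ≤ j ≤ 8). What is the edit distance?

8

   ''  o  f  n  a  o  i  o  a
''  0  1  2  3  4  5  6  7  8
 h  1  1  2  3  4  5  6  7  8
 g  2  2  2  3  4  5  6  7  8
 d  3  3  3  3  4  5  6  7  8
 m  4  4  4  4  4  5  6  7  8
 g  5  5  5  5  5  5  6  7  8
 k  6  6  6  6  6  6  6  7  8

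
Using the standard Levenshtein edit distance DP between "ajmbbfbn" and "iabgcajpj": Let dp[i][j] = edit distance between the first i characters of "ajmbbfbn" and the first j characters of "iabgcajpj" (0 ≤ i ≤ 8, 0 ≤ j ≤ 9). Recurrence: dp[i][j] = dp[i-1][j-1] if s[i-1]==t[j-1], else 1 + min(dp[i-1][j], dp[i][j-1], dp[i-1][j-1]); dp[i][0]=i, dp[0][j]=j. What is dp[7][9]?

   ''  i  a  b  g  c  a  j  p  j
''  0  1  2  3  4  5  6  7  8  9
 a  1  1  1  2  3  4  5  6  7  8
 j  2  2  2  2  3  4  5  5  6  7
 m  3  3  3  3  3  4  5  6  6  7
 b  4  4  4  3  4  4  5  6  7  7
 b  5  5  5  4  4  5  5  6  7  8
 f  6  6  6  5  5  5  6  6  7  8
 b  7  7  7  6  6  6  6  7  7  8
 n  8  8  8  7  7  7  7  7  8  8

8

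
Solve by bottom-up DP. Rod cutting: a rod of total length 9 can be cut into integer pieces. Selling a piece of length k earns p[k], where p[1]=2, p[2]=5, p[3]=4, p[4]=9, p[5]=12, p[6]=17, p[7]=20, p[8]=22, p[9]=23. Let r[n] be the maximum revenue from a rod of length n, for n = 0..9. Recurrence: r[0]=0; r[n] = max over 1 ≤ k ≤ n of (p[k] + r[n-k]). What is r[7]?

   n    0    1    2    3    4    5    6    7    8    9
r[n]    0    2    5    7   10   12   17   20   22   25

20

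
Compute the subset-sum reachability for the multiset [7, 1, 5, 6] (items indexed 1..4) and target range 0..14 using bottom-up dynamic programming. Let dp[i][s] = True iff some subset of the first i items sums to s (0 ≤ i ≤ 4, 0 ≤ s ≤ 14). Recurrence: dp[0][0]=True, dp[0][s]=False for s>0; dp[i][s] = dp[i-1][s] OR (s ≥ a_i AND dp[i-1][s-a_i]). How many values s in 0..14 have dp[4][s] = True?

10

i\s   0   1   2   3   4   5   6   7   8   9  10  11  12  13  14
  0   T   F   F   F   F   F   F   F   F   F   F   F   F   F   F
  1   T   F   F   F   F   F   F   T   F   F   F   F   F   F   F
  2   T   T   F   F   F   F   F   T   T   F   F   F   F   F   F
  3   T   T   F   F   F   T   T   T   T   F   F   F   T   T   F
  4   T   T   F   F   F   T   T   T   T   F   F   T   T   T   T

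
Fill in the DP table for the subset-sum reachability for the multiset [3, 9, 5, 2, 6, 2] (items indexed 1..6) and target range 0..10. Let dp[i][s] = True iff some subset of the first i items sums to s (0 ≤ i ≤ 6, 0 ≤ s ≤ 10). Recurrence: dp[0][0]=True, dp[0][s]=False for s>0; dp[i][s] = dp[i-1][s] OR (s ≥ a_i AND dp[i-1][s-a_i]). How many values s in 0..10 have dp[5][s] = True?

i\s   0   1   2   3   4   5   6   7   8   9  10
  0   T   F   F   F   F   F   F   F   F   F   F
  1   T   F   F   T   F   F   F   F   F   F   F
  2   T   F   F   T   F   F   F   F   F   T   F
  3   T   F   F   T   F   T   F   F   T   T   F
  4   T   F   T   T   F   T   F   T   T   T   T
  5   T   F   T   T   F   T   T   T   T   T   T
  6   T   F   T   T   T   T   T   T   T   T   T

9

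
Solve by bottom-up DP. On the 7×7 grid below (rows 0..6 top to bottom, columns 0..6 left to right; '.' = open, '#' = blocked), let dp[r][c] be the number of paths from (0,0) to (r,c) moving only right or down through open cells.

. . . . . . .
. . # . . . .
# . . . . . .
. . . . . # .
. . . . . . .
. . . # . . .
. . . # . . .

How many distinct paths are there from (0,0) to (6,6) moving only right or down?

r\c   0   1   2   3   4   5   6
  0   1   1   1   1   1   1   1
  1   1   2   0   1   2   3   4
  2   0   2   2   3   5   8  12
  3   0   2   4   7  12   0  12
  4   0   2   6  13  25  25  37
  5   0   2   8   0  25  50  87
  6   0   2  10   0  25  75 162

162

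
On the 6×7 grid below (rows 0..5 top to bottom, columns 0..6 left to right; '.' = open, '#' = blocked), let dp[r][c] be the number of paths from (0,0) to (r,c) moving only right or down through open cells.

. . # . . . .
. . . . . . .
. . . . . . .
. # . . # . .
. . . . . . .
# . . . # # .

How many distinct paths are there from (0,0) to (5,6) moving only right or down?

r\c   0   1   2   3   4   5   6
  0   1   1   0   0   0   0   0
  1   1   2   2   2   2   2   2
  2   1   3   5   7   9  11  13
  3   1   0   5  12   0  11  24
  4   1   1   6  18  18  29  53
  5   0   1   7  25   0   0  53

53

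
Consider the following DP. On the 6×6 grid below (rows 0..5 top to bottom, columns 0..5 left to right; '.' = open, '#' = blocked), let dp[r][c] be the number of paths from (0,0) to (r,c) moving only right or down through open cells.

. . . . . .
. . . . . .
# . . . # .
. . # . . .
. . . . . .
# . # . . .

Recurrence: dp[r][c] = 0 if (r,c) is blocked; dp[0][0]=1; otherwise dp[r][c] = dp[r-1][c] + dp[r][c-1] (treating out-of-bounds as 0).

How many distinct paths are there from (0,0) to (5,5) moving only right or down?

r\c   0   1   2   3   4   5
  0   1   1   1   1   1   1
  1   1   2   3   4   5   6
  2   0   2   5   9   0   6
  3   0   2   0   9   9  15
  4   0   2   2  11  20  35
  5   0   2   0  11  31  66

66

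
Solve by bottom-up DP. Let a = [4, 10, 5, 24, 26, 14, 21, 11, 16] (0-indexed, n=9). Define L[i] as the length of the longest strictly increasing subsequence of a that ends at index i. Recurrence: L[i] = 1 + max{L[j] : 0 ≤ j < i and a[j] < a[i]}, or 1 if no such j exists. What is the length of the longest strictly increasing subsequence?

   i    0    1    2    3    4    5    6    7    8
a[i]    4   10    5   24   26   14   21   11   16
L[i]    1    2    2    3    4    3    4    3    4

4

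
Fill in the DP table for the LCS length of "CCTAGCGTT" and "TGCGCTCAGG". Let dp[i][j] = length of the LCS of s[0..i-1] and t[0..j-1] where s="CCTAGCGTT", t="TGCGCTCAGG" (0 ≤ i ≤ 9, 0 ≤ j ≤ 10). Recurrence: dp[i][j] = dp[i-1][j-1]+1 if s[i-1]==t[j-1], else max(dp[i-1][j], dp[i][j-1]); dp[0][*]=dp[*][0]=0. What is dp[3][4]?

   ''  T  G  C  G  C  T  C  A  G  G
''  0  0  0  0  0  0  0  0  0  0  0
 C  0  0  0  1  1  1  1  1  1  1  1
 C  0  0  0  1  1  2  2  2  2  2  2
 T  0  1  1  1  1  2  3  3  3  3  3
 A  0  1  1  1  1  2  3  3  4  4  4
 G  0  1  2  2  2  2  3  3  4  5  5
 C  0  1  2  3  3  3  3  4  4  5  5
 G  0  1  2  3  4  4  4  4  4  5  6
 T  0  1  2  3  4  4  5  5  5  5  6
 T  0  1  2  3  4  4  5  5  5  5  6

1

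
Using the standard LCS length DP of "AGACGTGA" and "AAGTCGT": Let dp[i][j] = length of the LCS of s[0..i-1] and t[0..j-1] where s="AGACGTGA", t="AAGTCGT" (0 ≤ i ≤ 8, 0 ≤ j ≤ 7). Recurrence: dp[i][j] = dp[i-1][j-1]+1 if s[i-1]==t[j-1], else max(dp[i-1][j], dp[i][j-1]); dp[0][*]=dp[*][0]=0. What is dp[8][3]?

3

   ''  A  A  G  T  C  G  T
''  0  0  0  0  0  0  0  0
 A  0  1  1  1  1  1  1  1
 G  0  1  1  2  2  2  2  2
 A  0  1  2  2  2  2  2  2
 C  0  1  2  2  2  3  3  3
 G  0  1  2  3  3  3  4  4
 T  0  1  2  3  4  4  4  5
 G  0  1  2  3  4  4  5  5
 A  0  1  2  3  4  4  5  5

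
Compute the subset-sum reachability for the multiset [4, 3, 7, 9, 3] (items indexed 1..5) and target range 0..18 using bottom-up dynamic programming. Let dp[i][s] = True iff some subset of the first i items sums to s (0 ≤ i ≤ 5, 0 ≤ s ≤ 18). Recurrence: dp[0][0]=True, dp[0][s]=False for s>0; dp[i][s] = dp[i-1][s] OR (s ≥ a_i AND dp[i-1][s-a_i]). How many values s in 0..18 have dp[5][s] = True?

i\s   0   1   2   3   4   5   6   7   8   9  10  11  12  13  14  15  16  17  18
  0   T   F   F   F   F   F   F   F   F   F   F   F   F   F   F   F   F   F   F
  1   T   F   F   F   T   F   F   F   F   F   F   F   F   F   F   F   F   F   F
  2   T   F   F   T   T   F   F   T   F   F   F   F   F   F   F   F   F   F   F
  3   T   F   F   T   T   F   F   T   F   F   T   T   F   F   T   F   F   F   F
  4   T   F   F   T   T   F   F   T   F   T   T   T   T   T   T   F   T   F   F
  5   T   F   F   T   T   F   T   T   F   T   T   T   T   T   T   T   T   T   F

14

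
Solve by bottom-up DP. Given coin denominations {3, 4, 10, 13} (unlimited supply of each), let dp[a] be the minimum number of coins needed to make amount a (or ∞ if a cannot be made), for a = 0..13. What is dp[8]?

 a  0  1  2  3  4  5  6  7  8  9 10 11 12 13
dp  0  -  -  1  1  -  2  2  2  3  1  3  3  1
(- denotes ∞ / unreachable)

2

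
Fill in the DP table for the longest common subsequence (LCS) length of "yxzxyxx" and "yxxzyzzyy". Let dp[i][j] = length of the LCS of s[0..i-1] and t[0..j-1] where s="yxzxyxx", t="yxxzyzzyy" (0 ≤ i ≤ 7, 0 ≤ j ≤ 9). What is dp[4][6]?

   ''  y  x  x  z  y  z  z  y  y
''  0  0  0  0  0  0  0  0  0  0
 y  0  1  1  1  1  1  1  1  1  1
 x  0  1  2  2  2  2  2  2  2  2
 z  0  1  2  2  3  3  3  3  3  3
 x  0  1  2  3  3  3  3  3  3  3
 y  0  1  2  3  3  4  4  4  4  4
 x  0  1  2  3  3  4  4  4  4  4
 x  0  1  2  3  3  4  4  4  4  4

3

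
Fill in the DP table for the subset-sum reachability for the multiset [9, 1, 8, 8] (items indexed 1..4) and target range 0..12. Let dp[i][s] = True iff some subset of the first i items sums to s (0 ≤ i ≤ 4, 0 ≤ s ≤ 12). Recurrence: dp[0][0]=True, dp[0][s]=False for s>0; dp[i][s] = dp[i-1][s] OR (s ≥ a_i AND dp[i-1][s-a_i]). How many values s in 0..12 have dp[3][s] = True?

5

i\s   0   1   2   3   4   5   6   7   8   9  10  11  12
  0   T   F   F   F   F   F   F   F   F   F   F   F   F
  1   T   F   F   F   F   F   F   F   F   T   F   F   F
  2   T   T   F   F   F   F   F   F   F   T   T   F   F
  3   T   T   F   F   F   F   F   F   T   T   T   F   F
  4   T   T   F   F   F   F   F   F   T   T   T   F   F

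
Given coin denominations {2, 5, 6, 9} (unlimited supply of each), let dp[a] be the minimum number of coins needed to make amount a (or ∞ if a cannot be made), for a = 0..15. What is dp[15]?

 a  0  1  2  3  4  5  6  7  8  9 10 11 12 13 14 15
dp  0  -  1  -  2  1  1  2  2  1  2  2  2  3  2  2
(- denotes ∞ / unreachable)

2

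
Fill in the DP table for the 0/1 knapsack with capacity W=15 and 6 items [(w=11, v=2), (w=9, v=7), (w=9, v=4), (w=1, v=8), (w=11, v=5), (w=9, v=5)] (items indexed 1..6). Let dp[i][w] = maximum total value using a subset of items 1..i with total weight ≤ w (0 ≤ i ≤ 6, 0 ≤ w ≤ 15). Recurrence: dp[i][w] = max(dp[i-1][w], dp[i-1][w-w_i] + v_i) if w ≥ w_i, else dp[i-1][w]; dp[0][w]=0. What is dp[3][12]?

7

i\w   0   1   2   3   4   5   6   7   8   9  10  11  12  13  14  15
  0   0   0   0   0   0   0   0   0   0   0   0   0   0   0   0   0
  1   0   0   0   0   0   0   0   0   0   0   0   2   2   2   2   2
  2   0   0   0   0   0   0   0   0   0   7   7   7   7   7   7   7
  3   0   0   0   0   0   0   0   0   0   7   7   7   7   7   7   7
  4   0   8   8   8   8   8   8   8   8   8  15  15  15  15  15  15
  5   0   8   8   8   8   8   8   8   8   8  15  15  15  15  15  15
  6   0   8   8   8   8   8   8   8   8   8  15  15  15  15  15  15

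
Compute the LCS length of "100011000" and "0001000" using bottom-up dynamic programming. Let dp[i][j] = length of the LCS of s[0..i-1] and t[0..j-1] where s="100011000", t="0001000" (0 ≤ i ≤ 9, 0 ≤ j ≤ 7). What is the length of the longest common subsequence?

7

   ''  0  0  0  1  0  0  0
''  0  0  0  0  0  0  0  0
 1  0  0  0  0  1  1  1  1
 0  0  1  1  1  1  2  2  2
 0  0  1  2  2  2  2  3  3
 0  0  1  2  3  3  3  3  4
 1  0  1  2  3  4  4  4  4
 1  0  1  2  3  4  4  4  4
 0  0  1  2  3  4  5  5  5
 0  0  1  2  3  4  5  6  6
 0  0  1  2  3  4  5  6  7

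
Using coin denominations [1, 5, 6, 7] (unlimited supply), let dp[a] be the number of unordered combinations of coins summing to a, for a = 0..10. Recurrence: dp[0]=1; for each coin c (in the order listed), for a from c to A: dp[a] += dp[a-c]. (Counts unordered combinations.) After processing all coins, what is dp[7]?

4

after  coin     0     1     2     3     4     5     6     7     8     9    10
          1     1     1     1     1     1     1     1     1     1     1     1
          5     1     1     1     1     1     2     2     2     2     2     3
          6     1     1     1     1     1     2     3     3     3     3     4
          7     1     1     1     1     1     2     3     4     4     4     5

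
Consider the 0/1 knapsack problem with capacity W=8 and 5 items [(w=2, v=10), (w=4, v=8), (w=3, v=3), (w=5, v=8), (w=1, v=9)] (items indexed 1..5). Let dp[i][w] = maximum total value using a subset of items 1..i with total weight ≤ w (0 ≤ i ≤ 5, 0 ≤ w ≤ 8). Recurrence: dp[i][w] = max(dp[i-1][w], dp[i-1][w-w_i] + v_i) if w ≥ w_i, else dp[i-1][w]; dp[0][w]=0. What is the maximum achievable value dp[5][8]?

27

i\w   0   1   2   3   4   5   6   7   8
  0   0   0   0   0   0   0   0   0   0
  1   0   0  10  10  10  10  10  10  10
  2   0   0  10  10  10  10  18  18  18
  3   0   0  10  10  10  13  18  18  18
  4   0   0  10  10  10  13  18  18  18
  5   0   9  10  19  19  19  22  27  27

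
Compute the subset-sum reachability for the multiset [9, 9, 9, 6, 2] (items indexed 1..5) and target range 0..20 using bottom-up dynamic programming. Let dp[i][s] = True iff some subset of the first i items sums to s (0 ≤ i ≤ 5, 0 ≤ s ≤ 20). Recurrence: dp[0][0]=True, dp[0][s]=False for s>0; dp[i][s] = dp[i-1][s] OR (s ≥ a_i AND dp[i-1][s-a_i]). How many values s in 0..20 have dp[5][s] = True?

i\s   0   1   2   3   4   5   6   7   8   9  10  11  12  13  14  15  16  17  18  19  20
  0   T   F   F   F   F   F   F   F   F   F   F   F   F   F   F   F   F   F   F   F   F
  1   T   F   F   F   F   F   F   F   F   T   F   F   F   F   F   F   F   F   F   F   F
  2   T   F   F   F   F   F   F   F   F   T   F   F   F   F   F   F   F   F   T   F   F
  3   T   F   F   F   F   F   F   F   F   T   F   F   F   F   F   F   F   F   T   F   F
  4   T   F   F   F   F   F   T   F   F   T   F   F   F   F   F   T   F   F   T   F   F
  5   T   F   T   F   F   F   T   F   T   T   F   T   F   F   F   T   F   T   T   F   T

10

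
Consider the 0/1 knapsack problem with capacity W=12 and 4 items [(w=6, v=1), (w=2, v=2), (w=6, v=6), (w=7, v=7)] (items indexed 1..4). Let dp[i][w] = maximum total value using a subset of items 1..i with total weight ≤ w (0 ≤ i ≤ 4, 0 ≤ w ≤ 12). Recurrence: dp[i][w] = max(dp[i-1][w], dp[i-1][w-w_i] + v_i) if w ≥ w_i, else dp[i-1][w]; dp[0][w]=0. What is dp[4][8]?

i\w   0   1   2   3   4   5   6   7   8   9  10  11  12
  0   0   0   0   0   0   0   0   0   0   0   0   0   0
  1   0   0   0   0   0   0   1   1   1   1   1   1   1
  2   0   0   2   2   2   2   2   2   3   3   3   3   3
  3   0   0   2   2   2   2   6   6   8   8   8   8   8
  4   0   0   2   2   2   2   6   7   8   9   9   9   9

8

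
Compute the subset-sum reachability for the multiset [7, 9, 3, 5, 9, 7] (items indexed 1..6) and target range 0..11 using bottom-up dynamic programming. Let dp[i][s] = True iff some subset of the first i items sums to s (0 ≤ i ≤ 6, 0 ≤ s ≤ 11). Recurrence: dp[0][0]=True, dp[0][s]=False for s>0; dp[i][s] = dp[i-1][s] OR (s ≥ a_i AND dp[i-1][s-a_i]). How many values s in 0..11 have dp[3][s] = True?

5

i\s   0   1   2   3   4   5   6   7   8   9  10  11
  0   T   F   F   F   F   F   F   F   F   F   F   F
  1   T   F   F   F   F   F   F   T   F   F   F   F
  2   T   F   F   F   F   F   F   T   F   T   F   F
  3   T   F   F   T   F   F   F   T   F   T   T   F
  4   T   F   F   T   F   T   F   T   T   T   T   F
  5   T   F   F   T   F   T   F   T   T   T   T   F
  6   T   F   F   T   F   T   F   T   T   T   T   F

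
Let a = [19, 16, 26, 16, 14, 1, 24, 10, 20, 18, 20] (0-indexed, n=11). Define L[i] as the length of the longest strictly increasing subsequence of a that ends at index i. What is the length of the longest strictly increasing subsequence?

   i    0    1    2    3    4    5    6    7    8    9   10
a[i]   19   16   26   16   14    1   24   10   20   18   20
L[i]    1    1    2    1    1    1    2    2    3    3    4

4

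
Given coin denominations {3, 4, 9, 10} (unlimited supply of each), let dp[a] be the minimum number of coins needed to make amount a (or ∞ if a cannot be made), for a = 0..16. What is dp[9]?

 a  0  1  2  3  4  5  6  7  8  9 10 11 12 13 14 15 16
dp  0  -  -  1  1  -  2  2  2  1  1  3  2  2  2  3  3
(- denotes ∞ / unreachable)

1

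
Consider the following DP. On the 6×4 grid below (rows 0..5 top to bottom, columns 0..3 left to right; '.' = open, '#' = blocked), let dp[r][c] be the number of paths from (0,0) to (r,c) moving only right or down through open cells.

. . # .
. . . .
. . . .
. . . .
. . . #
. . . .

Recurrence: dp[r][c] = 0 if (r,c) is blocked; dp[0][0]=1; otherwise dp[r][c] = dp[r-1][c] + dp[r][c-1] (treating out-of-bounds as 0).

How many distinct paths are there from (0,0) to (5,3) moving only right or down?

r\c   0   1   2   3
  0   1   1   0   0
  1   1   2   2   2
  2   1   3   5   7
  3   1   4   9  16
  4   1   5  14   0
  5   1   6  20  20

20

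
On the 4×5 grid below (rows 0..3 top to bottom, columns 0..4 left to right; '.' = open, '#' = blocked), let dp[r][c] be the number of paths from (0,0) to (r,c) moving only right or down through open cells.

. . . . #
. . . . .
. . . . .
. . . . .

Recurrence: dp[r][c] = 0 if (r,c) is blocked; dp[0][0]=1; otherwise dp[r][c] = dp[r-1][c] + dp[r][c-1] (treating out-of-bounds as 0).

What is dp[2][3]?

10

r\c   0   1   2   3   4
  0   1   1   1   1   0
  1   1   2   3   4   4
  2   1   3   6  10  14
  3   1   4  10  20  34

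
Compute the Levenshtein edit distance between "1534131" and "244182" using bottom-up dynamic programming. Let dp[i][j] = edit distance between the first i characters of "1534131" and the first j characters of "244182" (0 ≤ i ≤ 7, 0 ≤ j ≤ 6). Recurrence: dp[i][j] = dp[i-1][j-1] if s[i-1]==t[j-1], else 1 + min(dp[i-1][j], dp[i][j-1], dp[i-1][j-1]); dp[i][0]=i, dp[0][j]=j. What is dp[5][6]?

   ''  2  4  4  1  8  2
''  0  1  2  3  4  5  6
 1  1  1  2  3  3  4  5
 5  2  2  2  3  4  4  5
 3  3  3  3  3  4  5  5
 4  4  4  3  3  4  5  6
 1  5  5  4  4  3  4  5
 3  6  6  5  5  4  4  5
 1  7  7  6  6  5  5  5

5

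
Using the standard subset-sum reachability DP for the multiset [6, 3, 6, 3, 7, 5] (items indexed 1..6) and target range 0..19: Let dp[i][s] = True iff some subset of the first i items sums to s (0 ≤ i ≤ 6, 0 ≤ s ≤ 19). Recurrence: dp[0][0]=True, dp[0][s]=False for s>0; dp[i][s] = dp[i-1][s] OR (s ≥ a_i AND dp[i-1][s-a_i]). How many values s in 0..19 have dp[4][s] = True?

7

i\s   0   1   2   3   4   5   6   7   8   9  10  11  12  13  14  15  16  17  18  19
  0   T   F   F   F   F   F   F   F   F   F   F   F   F   F   F   F   F   F   F   F
  1   T   F   F   F   F   F   T   F   F   F   F   F   F   F   F   F   F   F   F   F
  2   T   F   F   T   F   F   T   F   F   T   F   F   F   F   F   F   F   F   F   F
  3   T   F   F   T   F   F   T   F   F   T   F   F   T   F   F   T   F   F   F   F
  4   T   F   F   T   F   F   T   F   F   T   F   F   T   F   F   T   F   F   T   F
  5   T   F   F   T   F   F   T   T   F   T   T   F   T   T   F   T   T   F   T   T
  6   T   F   F   T   F   T   T   T   T   T   T   T   T   T   T   T   T   T   T   T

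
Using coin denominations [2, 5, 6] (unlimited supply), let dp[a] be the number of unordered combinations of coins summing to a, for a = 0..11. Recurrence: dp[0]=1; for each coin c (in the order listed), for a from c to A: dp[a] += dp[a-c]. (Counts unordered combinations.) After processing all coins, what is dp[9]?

after  coin     0     1     2     3     4     5     6     7     8     9    10    11
          2     1     0     1     0     1     0     1     0     1     0     1     0
          5     1     0     1     0     1     1     1     1     1     1     2     1
          6     1     0     1     0     1     1     2     1     2     1     3     2

1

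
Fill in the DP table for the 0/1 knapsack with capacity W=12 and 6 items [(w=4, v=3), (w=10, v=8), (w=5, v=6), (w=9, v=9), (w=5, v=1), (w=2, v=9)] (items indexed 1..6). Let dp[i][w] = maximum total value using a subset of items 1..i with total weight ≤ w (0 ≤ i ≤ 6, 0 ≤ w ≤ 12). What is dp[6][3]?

i\w   0   1   2   3   4   5   6   7   8   9  10  11  12
  0   0   0   0   0   0   0   0   0   0   0   0   0   0
  1   0   0   0   0   3   3   3   3   3   3   3   3   3
  2   0   0   0   0   3   3   3   3   3   3   8   8   8
  3   0   0   0   0   3   6   6   6   6   9   9   9   9
  4   0   0   0   0   3   6   6   6   6   9   9   9   9
  5   0   0   0   0   3   6   6   6   6   9   9   9   9
  6   0   0   9   9   9   9  12  15  15  15  15  18  18

9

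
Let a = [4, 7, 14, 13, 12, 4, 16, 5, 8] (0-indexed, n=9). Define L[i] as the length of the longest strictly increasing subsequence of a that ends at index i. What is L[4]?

3

   i    0    1    2    3    4    5    6    7    8
a[i]    4    7   14   13   12    4   16    5    8
L[i]    1    2    3    3    3    1    4    2    3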